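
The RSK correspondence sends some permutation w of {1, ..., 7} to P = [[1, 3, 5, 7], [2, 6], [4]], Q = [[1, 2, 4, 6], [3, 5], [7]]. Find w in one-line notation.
Reverse the RSK construction: for i from n down to 1, find the cell of Q containing i, remove the entry at that cell from P, and reverse-bump it up through P; the value ejected from row 1 is w(i).

Step i=7: Q has 7 at row 3, column 1; remove 4 from row 3 of P and reverse-bump: 4 enters row 2 and ejects 2; 2 enters row 1 and ejects 1. So w(7) = 1. P is now [[2, 3, 5, 7], [4, 6]].
Step i=6: Q has 6 at row 1, column 4; remove that cell from P, ejecting 7. So w(6) = 7. P is now [[2, 3, 5], [4, 6]].
Step i=5: Q has 5 at row 2, column 2; remove 6 from row 2 of P and reverse-bump: 6 enters row 1 and ejects 5. So w(5) = 5. P is now [[2, 3, 6], [4]].
Step i=4: Q has 4 at row 1, column 3; remove that cell from P, ejecting 6. So w(4) = 6. P is now [[2, 3], [4]].
Step i=3: Q has 3 at row 2, column 1; remove 4 from row 2 of P and reverse-bump: 4 enters row 1 and ejects 3. So w(3) = 3. P is now [[2, 4]].
Step i=2: Q has 2 at row 1, column 2; remove that cell from P, ejecting 4. So w(2) = 4. P is now [[2]].
Step i=1: Q has 1 at row 1, column 1; remove that cell from P, ejecting 2. So w(1) = 2. P is now [].

So w = 2 4 3 6 5 7 1.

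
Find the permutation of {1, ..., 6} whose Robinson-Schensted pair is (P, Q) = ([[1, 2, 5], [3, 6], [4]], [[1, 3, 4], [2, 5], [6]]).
4 1 3 6 5 2

Reverse the RSK construction: for i from n down to 1, find the cell of Q containing i, remove the entry at that cell from P, and reverse-bump it up through P; the value ejected from row 1 is w(i).

Step i=6: Q has 6 at row 3, column 1; remove 4 from row 3 of P and reverse-bump: 4 enters row 2 and ejects 3; 3 enters row 1 and ejects 2. So w(6) = 2. P is now [[1, 3, 5], [4, 6]].
Step i=5: Q has 5 at row 2, column 2; remove 6 from row 2 of P and reverse-bump: 6 enters row 1 and ejects 5. So w(5) = 5. P is now [[1, 3, 6], [4]].
Step i=4: Q has 4 at row 1, column 3; remove that cell from P, ejecting 6. So w(4) = 6. P is now [[1, 3], [4]].
Step i=3: Q has 3 at row 1, column 2; remove that cell from P, ejecting 3. So w(3) = 3. P is now [[1], [4]].
Step i=2: Q has 2 at row 2, column 1; remove 4 from row 2 of P and reverse-bump: 4 enters row 1 and ejects 1. So w(2) = 1. P is now [[4]].
Step i=1: Q has 1 at row 1, column 1; remove that cell from P, ejecting 4. So w(1) = 4. P is now [].

So w = 4 1 3 6 5 2.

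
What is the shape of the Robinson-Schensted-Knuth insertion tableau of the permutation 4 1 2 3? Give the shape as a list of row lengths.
RSK row insertion gives P = [[1, 2, 3], [4]], which has shape [3, 1].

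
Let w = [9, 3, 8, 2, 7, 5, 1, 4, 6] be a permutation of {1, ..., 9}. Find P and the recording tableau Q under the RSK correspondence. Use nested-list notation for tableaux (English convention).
P = [[1, 4, 6], [2, 5], [3, 7], [8], [9]], Q = [[1, 3, 9], [2, 5], [4, 8], [6], [7]]

Insert each entry of the permutation into P by Schensted row insertion, recording in Q the position of each new cell.

After inserting 9: P = [[9]].
After inserting 3: P = [[3], [9]].
After inserting 8: P = [[3, 8], [9]].
After inserting 2: P = [[2, 8], [3], [9]].
After inserting 7: P = [[2, 7], [3, 8], [9]].
After inserting 5: P = [[2, 5], [3, 7], [8], [9]].
After inserting 1: P = [[1, 5], [2, 7], [3], [8], [9]].
After inserting 4: P = [[1, 4], [2, 5], [3, 7], [8], [9]].
After inserting 6: P = [[1, 4, 6], [2, 5], [3, 7], [8], [9]].

So P = [[1, 4, 6], [2, 5], [3, 7], [8], [9]], Q = [[1, 3, 9], [2, 5], [4, 8], [6], [7]].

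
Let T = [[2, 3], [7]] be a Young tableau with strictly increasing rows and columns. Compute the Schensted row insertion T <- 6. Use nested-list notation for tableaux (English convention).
[[2, 3, 6], [7]]

6 is larger than every entry of row 1, so it is appended to row 1. The new tableau is [[2, 3, 6], [7]].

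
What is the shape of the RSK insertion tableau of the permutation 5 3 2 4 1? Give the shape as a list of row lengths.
[2, 1, 1, 1]

Row-insert each entry into an empty tableau.

After inserting 5: P = [[5]].
After inserting 3: P = [[3], [5]].
After inserting 2: P = [[2], [3], [5]].
After inserting 4: P = [[2, 4], [3], [5]].
After inserting 1: P = [[1, 4], [2], [3], [5]].

The final insertion tableau P = [[1, 4], [2], [3], [5]] has shape [2, 1, 1, 1].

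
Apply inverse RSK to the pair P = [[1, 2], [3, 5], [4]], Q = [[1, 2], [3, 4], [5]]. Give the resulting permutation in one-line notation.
Reverse the RSK construction: for i from n down to 1, find the cell of Q containing i, remove the entry at that cell from P, and reverse-bump it up through P; the value ejected from row 1 is w(i).

Step i=5: Q has 5 at row 3, column 1; remove 4 from row 3 of P and reverse-bump: 4 enters row 2 and ejects 3; 3 enters row 1 and ejects 2. So w(5) = 2. P is now [[1, 3], [4, 5]].
Step i=4: Q has 4 at row 2, column 2; remove 5 from row 2 of P and reverse-bump: 5 enters row 1 and ejects 3. So w(4) = 3. P is now [[1, 5], [4]].
Step i=3: Q has 3 at row 2, column 1; remove 4 from row 2 of P and reverse-bump: 4 enters row 1 and ejects 1. So w(3) = 1. P is now [[4, 5]].
Step i=2: Q has 2 at row 1, column 2; remove that cell from P, ejecting 5. So w(2) = 5. P is now [[4]].
Step i=1: Q has 1 at row 1, column 1; remove that cell from P, ejecting 4. So w(1) = 4. P is now [].

So w = 4 5 1 3 2.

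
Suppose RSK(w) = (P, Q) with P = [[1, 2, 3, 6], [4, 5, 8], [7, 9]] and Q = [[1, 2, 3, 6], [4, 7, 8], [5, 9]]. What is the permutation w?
1 4 7 5 2 9 3 8 6

Reverse RSK: for i = n, n-1, ..., 1, locate i in Q, remove the corresponding corner cell from P, and reverse-bump its entry up through P; the value ejected from row 1 is w(i).

So w = 1 4 7 5 2 9 3 8 6.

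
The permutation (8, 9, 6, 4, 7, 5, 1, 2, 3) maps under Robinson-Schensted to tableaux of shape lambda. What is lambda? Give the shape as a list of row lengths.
[3, 2, 2, 2]

Row-insert each entry into an empty tableau.

After inserting 8: P = [[8]].
After inserting 9: P = [[8, 9]].
After inserting 6: P = [[6, 9], [8]].
After inserting 4: P = [[4, 9], [6], [8]].
After inserting 7: P = [[4, 7], [6, 9], [8]].
After inserting 5: P = [[4, 5], [6, 7], [8, 9]].
After inserting 1: P = [[1, 5], [4, 7], [6, 9], [8]].
After inserting 2: P = [[1, 2], [4, 5], [6, 7], [8, 9]].
After inserting 3: P = [[1, 2, 3], [4, 5], [6, 7], [8, 9]].

The final insertion tableau P = [[1, 2, 3], [4, 5], [6, 7], [8, 9]] has shape [3, 2, 2, 2].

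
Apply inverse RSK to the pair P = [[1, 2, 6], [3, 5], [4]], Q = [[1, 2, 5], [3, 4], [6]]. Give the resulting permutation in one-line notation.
Reverse the RSK construction: for i from n down to 1, find the cell of Q containing i, remove the entry at that cell from P, and reverse-bump it up through P; the value ejected from row 1 is w(i).

Step i=6: Q has 6 at row 3, column 1; remove 4 from row 3 of P and reverse-bump: 4 enters row 2 and ejects 3; 3 enters row 1 and ejects 2. So w(6) = 2. P is now [[1, 3, 6], [4, 5]].
Step i=5: Q has 5 at row 1, column 3; remove that cell from P, ejecting 6. So w(5) = 6. P is now [[1, 3], [4, 5]].
Step i=4: Q has 4 at row 2, column 2; remove 5 from row 2 of P and reverse-bump: 5 enters row 1 and ejects 3. So w(4) = 3. P is now [[1, 5], [4]].
Step i=3: Q has 3 at row 2, column 1; remove 4 from row 2 of P and reverse-bump: 4 enters row 1 and ejects 1. So w(3) = 1. P is now [[4, 5]].
Step i=2: Q has 2 at row 1, column 2; remove that cell from P, ejecting 5. So w(2) = 5. P is now [[4]].
Step i=1: Q has 1 at row 1, column 1; remove that cell from P, ejecting 4. So w(1) = 4. P is now [].

So w = 4 5 1 3 6 2.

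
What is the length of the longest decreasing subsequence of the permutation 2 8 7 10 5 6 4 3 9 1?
6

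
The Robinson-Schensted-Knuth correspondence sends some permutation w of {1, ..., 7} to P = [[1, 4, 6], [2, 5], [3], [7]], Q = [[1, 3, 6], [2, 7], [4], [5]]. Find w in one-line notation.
Reverse RSK: for i = n, n-1, ..., 1, locate i in Q, remove the corresponding corner cell from P, and reverse-bump its entry up through P; the value ejected from row 1 is w(i).

So w = 7 3 5 2 1 6 4.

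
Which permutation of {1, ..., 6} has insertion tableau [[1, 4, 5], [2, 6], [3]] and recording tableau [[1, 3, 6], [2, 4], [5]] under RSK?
Reverse RSK: for i = n, n-1, ..., 1, locate i in Q, remove the corresponding corner cell from P, and reverse-bump its entry up through P; the value ejected from row 1 is w(i).

So w = 3 2 6 4 1 5.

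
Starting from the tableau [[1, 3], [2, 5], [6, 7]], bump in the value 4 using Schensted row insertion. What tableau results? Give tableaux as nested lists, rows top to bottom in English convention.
[[1, 3, 4], [2, 5], [6, 7]]

4 is larger than every entry of row 1, so it is appended to row 1. The new tableau is [[1, 3, 4], [2, 5], [6, 7]].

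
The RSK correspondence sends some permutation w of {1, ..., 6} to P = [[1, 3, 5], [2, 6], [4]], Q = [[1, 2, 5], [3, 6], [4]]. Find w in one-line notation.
Reverse the RSK construction: for i from n down to 1, find the cell of Q containing i, remove the entry at that cell from P, and reverse-bump it up through P; the value ejected from row 1 is w(i).

Step i=6: Q has 6 at row 2, column 2; remove 6 from row 2 of P and reverse-bump: 6 enters row 1 and ejects 5. So w(6) = 5. P is now [[1, 3, 6], [2], [4]].
Step i=5: Q has 5 at row 1, column 3; remove that cell from P, ejecting 6. So w(5) = 6. P is now [[1, 3], [2], [4]].
Step i=4: Q has 4 at row 3, column 1; remove 4 from row 3 of P and reverse-bump: 4 enters row 2 and ejects 2; 2 enters row 1 and ejects 1. So w(4) = 1. P is now [[2, 3], [4]].
Step i=3: Q has 3 at row 2, column 1; remove 4 from row 2 of P and reverse-bump: 4 enters row 1 and ejects 3. So w(3) = 3. P is now [[2, 4]].
Step i=2: Q has 2 at row 1, column 2; remove that cell from P, ejecting 4. So w(2) = 4. P is now [[2]].
Step i=1: Q has 1 at row 1, column 1; remove that cell from P, ejecting 2. So w(1) = 2. P is now [].

So w = 2 4 3 1 6 5.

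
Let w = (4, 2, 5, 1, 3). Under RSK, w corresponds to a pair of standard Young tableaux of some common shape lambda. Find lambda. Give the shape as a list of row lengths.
Row-insert each entry into an empty tableau.

After inserting 4: P = [[4]].
After inserting 2: P = [[2], [4]].
After inserting 5: P = [[2, 5], [4]].
After inserting 1: P = [[1, 5], [2], [4]].
After inserting 3: P = [[1, 3], [2, 5], [4]].

The final insertion tableau P = [[1, 3], [2, 5], [4]] has shape [2, 2, 1].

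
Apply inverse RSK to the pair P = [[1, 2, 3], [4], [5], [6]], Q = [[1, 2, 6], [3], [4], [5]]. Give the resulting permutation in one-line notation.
1 6 5 4 2 3

Reverse the RSK construction: for i from n down to 1, find the cell of Q containing i, remove the entry at that cell from P, and reverse-bump it up through P; the value ejected from row 1 is w(i).

Step i=6: Q has 6 at row 1, column 3; remove that cell from P, ejecting 3. So w(6) = 3. P is now [[1, 2], [4], [5], [6]].
Step i=5: Q has 5 at row 4, column 1; remove 6 from row 4 of P and reverse-bump: 6 enters row 3 and ejects 5; 5 enters row 2 and ejects 4; 4 enters row 1 and ejects 2. So w(5) = 2. P is now [[1, 4], [5], [6]].
Step i=4: Q has 4 at row 3, column 1; remove 6 from row 3 of P and reverse-bump: 6 enters row 2 and ejects 5; 5 enters row 1 and ejects 4. So w(4) = 4. P is now [[1, 5], [6]].
Step i=3: Q has 3 at row 2, column 1; remove 6 from row 2 of P and reverse-bump: 6 enters row 1 and ejects 5. So w(3) = 5. P is now [[1, 6]].
Step i=2: Q has 2 at row 1, column 2; remove that cell from P, ejecting 6. So w(2) = 6. P is now [[1]].
Step i=1: Q has 1 at row 1, column 1; remove that cell from P, ejecting 1. So w(1) = 1. P is now [].

So w = 1 6 5 4 2 3.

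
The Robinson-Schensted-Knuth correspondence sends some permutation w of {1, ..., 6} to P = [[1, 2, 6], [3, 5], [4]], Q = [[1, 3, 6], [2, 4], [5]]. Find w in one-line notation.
Reverse the RSK construction: for i from n down to 1, find the cell of Q containing i, remove the entry at that cell from P, and reverse-bump it up through P; the value ejected from row 1 is w(i).

Step i=6: Q has 6 at row 1, column 3; remove that cell from P, ejecting 6. So w(6) = 6. P is now [[1, 2], [3, 5], [4]].
Step i=5: Q has 5 at row 3, column 1; remove 4 from row 3 of P and reverse-bump: 4 enters row 2 and ejects 3; 3 enters row 1 and ejects 2. So w(5) = 2. P is now [[1, 3], [4, 5]].
Step i=4: Q has 4 at row 2, column 2; remove 5 from row 2 of P and reverse-bump: 5 enters row 1 and ejects 3. So w(4) = 3. P is now [[1, 5], [4]].
Step i=3: Q has 3 at row 1, column 2; remove that cell from P, ejecting 5. So w(3) = 5. P is now [[1], [4]].
Step i=2: Q has 2 at row 2, column 1; remove 4 from row 2 of P and reverse-bump: 4 enters row 1 and ejects 1. So w(2) = 1. P is now [[4]].
Step i=1: Q has 1 at row 1, column 1; remove that cell from P, ejecting 4. So w(1) = 4. P is now [].

So w = 4 1 5 3 2 6.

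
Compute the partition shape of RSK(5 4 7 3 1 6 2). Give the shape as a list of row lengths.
[2, 2, 2, 1]

Row-insert each entry into an empty tableau.

After inserting 5: P = [[5]].
After inserting 4: P = [[4], [5]].
After inserting 7: P = [[4, 7], [5]].
After inserting 3: P = [[3, 7], [4], [5]].
After inserting 1: P = [[1, 7], [3], [4], [5]].
After inserting 6: P = [[1, 6], [3, 7], [4], [5]].
After inserting 2: P = [[1, 2], [3, 6], [4, 7], [5]].

The final insertion tableau P = [[1, 2], [3, 6], [4, 7], [5]] has shape [2, 2, 2, 1].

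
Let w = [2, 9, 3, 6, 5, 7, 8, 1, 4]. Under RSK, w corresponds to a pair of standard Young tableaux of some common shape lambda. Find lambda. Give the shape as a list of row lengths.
Row-insert each entry into an empty tableau.

After inserting 2: P = [[2]].
After inserting 9: P = [[2, 9]].
After inserting 3: P = [[2, 3], [9]].
After inserting 6: P = [[2, 3, 6], [9]].
After inserting 5: P = [[2, 3, 5], [6], [9]].
After inserting 7: P = [[2, 3, 5, 7], [6], [9]].
After inserting 8: P = [[2, 3, 5, 7, 8], [6], [9]].
After inserting 1: P = [[1, 3, 5, 7, 8], [2], [6], [9]].
After inserting 4: P = [[1, 3, 4, 7, 8], [2, 5], [6], [9]].

The final insertion tableau P = [[1, 3, 4, 7, 8], [2, 5], [6], [9]] has shape [5, 2, 1, 1].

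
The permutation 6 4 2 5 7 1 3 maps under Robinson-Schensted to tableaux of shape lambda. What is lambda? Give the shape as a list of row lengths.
Row-insert each entry into an empty tableau.

After inserting 6: P = [[6]].
After inserting 4: P = [[4], [6]].
After inserting 2: P = [[2], [4], [6]].
After inserting 5: P = [[2, 5], [4], [6]].
After inserting 7: P = [[2, 5, 7], [4], [6]].
After inserting 1: P = [[1, 5, 7], [2], [4], [6]].
After inserting 3: P = [[1, 3, 7], [2, 5], [4], [6]].

The final insertion tableau P = [[1, 3, 7], [2, 5], [4], [6]] has shape [3, 2, 1, 1].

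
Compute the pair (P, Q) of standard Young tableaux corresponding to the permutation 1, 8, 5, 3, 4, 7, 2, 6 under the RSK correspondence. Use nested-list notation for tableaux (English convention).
Insert each entry of the permutation into P by Schensted row insertion, recording in Q the position of each new cell.

After inserting 1: P = [[1]].
After inserting 8: P = [[1, 8]].
After inserting 5: P = [[1, 5], [8]].
After inserting 3: P = [[1, 3], [5], [8]].
After inserting 4: P = [[1, 3, 4], [5], [8]].
After inserting 7: P = [[1, 3, 4, 7], [5], [8]].
After inserting 2: P = [[1, 2, 4, 7], [3], [5], [8]].
After inserting 6: P = [[1, 2, 4, 6], [3, 7], [5], [8]].

So P = [[1, 2, 4, 6], [3, 7], [5], [8]], Q = [[1, 2, 5, 6], [3, 8], [4], [7]].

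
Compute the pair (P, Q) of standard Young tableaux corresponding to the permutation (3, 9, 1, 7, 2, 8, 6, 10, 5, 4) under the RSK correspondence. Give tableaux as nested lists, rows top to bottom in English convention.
P = [[1, 2, 4, 10], [3, 5, 8], [6], [7], [9]], Q = [[1, 2, 6, 8], [3, 4, 7], [5], [9], [10]]

Insert each entry of the permutation into P by Schensted row insertion, recording in Q the position of each new cell.

After inserting 3: P = [[3]].
After inserting 9: P = [[3, 9]].
After inserting 1: P = [[1, 9], [3]].
After inserting 7: P = [[1, 7], [3, 9]].
After inserting 2: P = [[1, 2], [3, 7], [9]].
After inserting 8: P = [[1, 2, 8], [3, 7], [9]].
After inserting 6: P = [[1, 2, 6], [3, 7, 8], [9]].
After inserting 10: P = [[1, 2, 6, 10], [3, 7, 8], [9]].
After inserting 5: P = [[1, 2, 5, 10], [3, 6, 8], [7], [9]].
After inserting 4: P = [[1, 2, 4, 10], [3, 5, 8], [6], [7], [9]].

So P = [[1, 2, 4, 10], [3, 5, 8], [6], [7], [9]], Q = [[1, 2, 6, 8], [3, 4, 7], [5], [9], [10]].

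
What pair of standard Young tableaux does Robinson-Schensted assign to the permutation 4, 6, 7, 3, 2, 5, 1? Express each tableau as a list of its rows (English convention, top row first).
Insert each entry of the permutation into P by Schensted row insertion, recording in Q the position of each new cell.

Insert 4: appended to row 1. P = [[4]].
Insert 6: appended to row 1. P = [[4, 6]].
Insert 7: appended to row 1. P = [[4, 6, 7]].
Insert 3: 3 bumps 4 from row 1; 4 starts row 2. P = [[3, 6, 7], [4]].
Insert 2: 2 bumps 3 from row 1; 3 bumps 4 from row 2; 4 starts row 3. P = [[2, 6, 7], [3], [4]].
Insert 5: 5 bumps 6 from row 1; 6 appends to row 2. P = [[2, 5, 7], [3, 6], [4]].
Insert 1: 1 bumps 2 from row 1; 2 bumps 3 from row 2; 3 bumps 4 from row 3; 4 starts row 4. P = [[1, 5, 7], [2, 6], [3], [4]].

So P = [[1, 5, 7], [2, 6], [3], [4]], Q = [[1, 2, 3], [4, 6], [5], [7]].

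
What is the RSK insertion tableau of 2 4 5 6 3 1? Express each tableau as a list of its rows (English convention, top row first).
Insert 2: appended to row 1. P = [[2]].
Insert 4: appended to row 1. P = [[2, 4]].
Insert 5: appended to row 1. P = [[2, 4, 5]].
Insert 6: appended to row 1. P = [[2, 4, 5, 6]].
Insert 3: 3 bumps 4 from row 1; 4 starts row 2. P = [[2, 3, 5, 6], [4]].
Insert 1: 1 bumps 2 from row 1; 2 bumps 4 from row 2; 4 starts row 3. P = [[1, 3, 5, 6], [2], [4]].

So P = [[1, 3, 5, 6], [2], [4]].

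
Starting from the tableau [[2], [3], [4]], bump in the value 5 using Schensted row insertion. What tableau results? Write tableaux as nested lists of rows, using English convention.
[[2, 5], [3], [4]]

5 is larger than every entry of row 1, so it is appended to row 1. The new tableau is [[2, 5], [3], [4]].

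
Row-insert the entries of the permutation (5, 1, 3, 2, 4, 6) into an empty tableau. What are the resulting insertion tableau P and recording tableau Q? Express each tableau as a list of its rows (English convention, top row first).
Insert each entry of the permutation into P by Schensted row insertion, recording in Q the position of each new cell.

Insert 5: appended to row 1. P = [[5]], Q = [[1]].
Insert 1: 1 bumps 5 from row 1; 5 starts row 2. P = [[1], [5]], Q = [[1], [2]].
Insert 3: appended to row 1. P = [[1, 3], [5]], Q = [[1, 3], [2]].
Insert 2: 2 bumps 3 from row 1; 3 bumps 5 from row 2; 5 starts row 3. P = [[1, 2], [3], [5]], Q = [[1, 3], [2], [4]].
Insert 4: appended to row 1. P = [[1, 2, 4], [3], [5]], Q = [[1, 3, 5], [2], [4]].
Insert 6: appended to row 1. P = [[1, 2, 4, 6], [3], [5]], Q = [[1, 3, 5, 6], [2], [4]].

So P = [[1, 2, 4, 6], [3], [5]], Q = [[1, 3, 5, 6], [2], [4]].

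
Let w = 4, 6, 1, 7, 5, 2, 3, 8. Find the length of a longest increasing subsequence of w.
4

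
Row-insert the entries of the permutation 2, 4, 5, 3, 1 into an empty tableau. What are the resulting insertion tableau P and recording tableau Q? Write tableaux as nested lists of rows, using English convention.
P = [[1, 3, 5], [2], [4]], Q = [[1, 2, 3], [4], [5]]

Insert each entry of the permutation into P by Schensted row insertion, recording in Q the position of each new cell.

Insert 2: appended to row 1. P = [[2]].
Insert 4: appended to row 1. P = [[2, 4]].
Insert 5: appended to row 1. P = [[2, 4, 5]].
Insert 3: 3 bumps 4 from row 1; 4 starts row 2. P = [[2, 3, 5], [4]].
Insert 1: 1 bumps 2 from row 1; 2 bumps 4 from row 2; 4 starts row 3. P = [[1, 3, 5], [2], [4]].

So P = [[1, 3, 5], [2], [4]], Q = [[1, 2, 3], [4], [5]].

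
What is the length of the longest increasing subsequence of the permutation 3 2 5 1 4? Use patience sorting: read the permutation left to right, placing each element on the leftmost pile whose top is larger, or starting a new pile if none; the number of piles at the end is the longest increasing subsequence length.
3: new pile. tops = [3]
2: onto pile 1 (replacing 3). tops = [2]
5: new pile. tops = [2, 5]
1: onto pile 1 (replacing 2). tops = [1, 5]
4: onto pile 2 (replacing 5). tops = [1, 4]

2 piles, so the longest increasing subsequence has length 2.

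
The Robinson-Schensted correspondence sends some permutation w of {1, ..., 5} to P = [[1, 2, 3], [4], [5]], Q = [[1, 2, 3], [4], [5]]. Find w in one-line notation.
Reverse the RSK construction: for i from n down to 1, find the cell of Q containing i, remove the entry at that cell from P, and reverse-bump it up through P; the value ejected from row 1 is w(i).

Step i=5: Q has 5 at row 3, column 1; remove 5 from row 3 of P and reverse-bump: 5 enters row 2 and ejects 4; 4 enters row 1 and ejects 3. So w(5) = 3. P is now [[1, 2, 4], [5]].
Step i=4: Q has 4 at row 2, column 1; remove 5 from row 2 of P and reverse-bump: 5 enters row 1 and ejects 4. So w(4) = 4. P is now [[1, 2, 5]].
Step i=3: Q has 3 at row 1, column 3; remove that cell from P, ejecting 5. So w(3) = 5. P is now [[1, 2]].
Step i=2: Q has 2 at row 1, column 2; remove that cell from P, ejecting 2. So w(2) = 2. P is now [[1]].
Step i=1: Q has 1 at row 1, column 1; remove that cell from P, ejecting 1. So w(1) = 1. P is now [].

So w = 1 2 5 4 3.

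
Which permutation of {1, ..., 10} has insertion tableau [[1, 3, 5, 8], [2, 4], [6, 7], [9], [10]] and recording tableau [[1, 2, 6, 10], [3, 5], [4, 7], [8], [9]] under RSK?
6 10 2 1 4 9 7 5 3 8

Reverse the RSK construction: for i from n down to 1, find the cell of Q containing i, remove the entry at that cell from P, and reverse-bump it up through P; the value ejected from row 1 is w(i).

Step i=10: Q has 10 at row 1, column 4; remove that cell from P, ejecting 8. So w(10) = 8. P is now [[1, 3, 5], [2, 4], [6, 7], [9], [10]].
Step i=9: Q has 9 at row 5, column 1; remove 10 from row 5 of P and reverse-bump: 10 enters row 4 and ejects 9; 9 enters row 3 and ejects 7; 7 enters row 2 and ejects 4; 4 enters row 1 and ejects 3. So w(9) = 3. P is now [[1, 4, 5], [2, 7], [6, 9], [10]].
Step i=8: Q has 8 at row 4, column 1; remove 10 from row 4 of P and reverse-bump: 10 enters row 3 and ejects 9; 9 enters row 2 and ejects 7; 7 enters row 1 and ejects 5. So w(8) = 5. P is now [[1, 4, 7], [2, 9], [6, 10]].
Step i=7: Q has 7 at row 3, column 2; remove 10 from row 3 of P and reverse-bump: 10 enters row 2 and ejects 9; 9 enters row 1 and ejects 7. So w(7) = 7. P is now [[1, 4, 9], [2, 10], [6]].
Step i=6: Q has 6 at row 1, column 3; remove that cell from P, ejecting 9. So w(6) = 9. P is now [[1, 4], [2, 10], [6]].
Step i=5: Q has 5 at row 2, column 2; remove 10 from row 2 of P and reverse-bump: 10 enters row 1 and ejects 4. So w(5) = 4. P is now [[1, 10], [2], [6]].
Step i=4: Q has 4 at row 3, column 1; remove 6 from row 3 of P and reverse-bump: 6 enters row 2 and ejects 2; 2 enters row 1 and ejects 1. So w(4) = 1. P is now [[2, 10], [6]].
Step i=3: Q has 3 at row 2, column 1; remove 6 from row 2 of P and reverse-bump: 6 enters row 1 and ejects 2. So w(3) = 2. P is now [[6, 10]].
Step i=2: Q has 2 at row 1, column 2; remove that cell from P, ejecting 10. So w(2) = 10. P is now [[6]].
Step i=1: Q has 1 at row 1, column 1; remove that cell from P, ejecting 6. So w(1) = 6. P is now [].

So w = 6 10 2 1 4 9 7 5 3 8.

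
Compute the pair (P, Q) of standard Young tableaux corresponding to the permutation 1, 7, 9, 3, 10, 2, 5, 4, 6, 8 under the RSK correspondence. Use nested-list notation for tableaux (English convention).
Insert each entry of the permutation into P by Schensted row insertion, recording in Q the position of each new cell.

Insert 1: appended to row 1. P = [[1]].
Insert 7: appended to row 1. P = [[1, 7]].
Insert 9: appended to row 1. P = [[1, 7, 9]].
Insert 3: 3 bumps 7 from row 1; 7 starts row 2. P = [[1, 3, 9], [7]].
Insert 10: appended to row 1. P = [[1, 3, 9, 10], [7]].
Insert 2: 2 bumps 3 from row 1; 3 bumps 7 from row 2; 7 starts row 3. P = [[1, 2, 9, 10], [3], [7]].
Insert 5: 5 bumps 9 from row 1; 9 appends to row 2. P = [[1, 2, 5, 10], [3, 9], [7]].
Insert 4: 4 bumps 5 from row 1; 5 bumps 9 from row 2; 9 appends to row 3. P = [[1, 2, 4, 10], [3, 5], [7, 9]].
Insert 6: 6 bumps 10 from row 1; 10 appends to row 2. P = [[1, 2, 4, 6], [3, 5, 10], [7, 9]].
Insert 8: appended to row 1. P = [[1, 2, 4, 6, 8], [3, 5, 10], [7, 9]].

So P = [[1, 2, 4, 6, 8], [3, 5, 10], [7, 9]], Q = [[1, 2, 3, 5, 10], [4, 7, 9], [6, 8]].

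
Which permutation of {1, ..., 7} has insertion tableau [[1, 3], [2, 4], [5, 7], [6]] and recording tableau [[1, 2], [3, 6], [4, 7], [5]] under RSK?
Reverse the RSK construction: for i from n down to 1, find the cell of Q containing i, remove the entry at that cell from P, and reverse-bump it up through P; the value ejected from row 1 is w(i).

Step i=7: Q has 7 at row 3, column 2; remove 7 from row 3 of P and reverse-bump: 7 enters row 2 and ejects 4; 4 enters row 1 and ejects 3. So w(7) = 3. P is now [[1, 4], [2, 7], [5], [6]].
Step i=6: Q has 6 at row 2, column 2; remove 7 from row 2 of P and reverse-bump: 7 enters row 1 and ejects 4. So w(6) = 4. P is now [[1, 7], [2], [5], [6]].
Step i=5: Q has 5 at row 4, column 1; remove 6 from row 4 of P and reverse-bump: 6 enters row 3 and ejects 5; 5 enters row 2 and ejects 2; 2 enters row 1 and ejects 1. So w(5) = 1. P is now [[2, 7], [5], [6]].
Step i=4: Q has 4 at row 3, column 1; remove 6 from row 3 of P and reverse-bump: 6 enters row 2 and ejects 5; 5 enters row 1 and ejects 2. So w(4) = 2. P is now [[5, 7], [6]].
Step i=3: Q has 3 at row 2, column 1; remove 6 from row 2 of P and reverse-bump: 6 enters row 1 and ejects 5. So w(3) = 5. P is now [[6, 7]].
Step i=2: Q has 2 at row 1, column 2; remove that cell from P, ejecting 7. So w(2) = 7. P is now [[6]].
Step i=1: Q has 1 at row 1, column 1; remove that cell from P, ejecting 6. So w(1) = 6. P is now [].

So w = 6 7 5 2 1 4 3.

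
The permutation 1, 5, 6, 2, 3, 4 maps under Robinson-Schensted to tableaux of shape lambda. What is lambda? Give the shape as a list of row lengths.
RSK row insertion gives P = [[1, 2, 3, 4], [5, 6]], which has shape [4, 2].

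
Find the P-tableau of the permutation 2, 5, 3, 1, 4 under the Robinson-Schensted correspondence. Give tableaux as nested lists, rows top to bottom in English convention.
P = [[1, 3, 4], [2], [5]]

Insert 2: appended to row 1. P = [[2]].
Insert 5: appended to row 1. P = [[2, 5]].
Insert 3: 3 bumps 5 from row 1; 5 starts row 2. P = [[2, 3], [5]].
Insert 1: 1 bumps 2 from row 1; 2 bumps 5 from row 2; 5 starts row 3. P = [[1, 3], [2], [5]].
Insert 4: appended to row 1. P = [[1, 3, 4], [2], [5]].

So P = [[1, 3, 4], [2], [5]].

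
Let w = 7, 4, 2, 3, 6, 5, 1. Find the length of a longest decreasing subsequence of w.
4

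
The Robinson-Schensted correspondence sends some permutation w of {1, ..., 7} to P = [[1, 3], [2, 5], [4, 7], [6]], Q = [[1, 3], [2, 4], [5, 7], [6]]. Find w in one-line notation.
6 4 7 5 2 1 3

Reverse the RSK construction: for i from n down to 1, find the cell of Q containing i, remove the entry at that cell from P, and reverse-bump it up through P; the value ejected from row 1 is w(i).

Step i=7: Q has 7 at row 3, column 2; remove 7 from row 3 of P and reverse-bump: 7 enters row 2 and ejects 5; 5 enters row 1 and ejects 3. So w(7) = 3. P is now [[1, 5], [2, 7], [4], [6]].
Step i=6: Q has 6 at row 4, column 1; remove 6 from row 4 of P and reverse-bump: 6 enters row 3 and ejects 4; 4 enters row 2 and ejects 2; 2 enters row 1 and ejects 1. So w(6) = 1. P is now [[2, 5], [4, 7], [6]].
Step i=5: Q has 5 at row 3, column 1; remove 6 from row 3 of P and reverse-bump: 6 enters row 2 and ejects 4; 4 enters row 1 and ejects 2. So w(5) = 2. P is now [[4, 5], [6, 7]].
Step i=4: Q has 4 at row 2, column 2; remove 7 from row 2 of P and reverse-bump: 7 enters row 1 and ejects 5. So w(4) = 5. P is now [[4, 7], [6]].
Step i=3: Q has 3 at row 1, column 2; remove that cell from P, ejecting 7. So w(3) = 7. P is now [[4], [6]].
Step i=2: Q has 2 at row 2, column 1; remove 6 from row 2 of P and reverse-bump: 6 enters row 1 and ejects 4. So w(2) = 4. P is now [[6]].
Step i=1: Q has 1 at row 1, column 1; remove that cell from P, ejecting 6. So w(1) = 6. P is now [].

So w = 6 4 7 5 2 1 3.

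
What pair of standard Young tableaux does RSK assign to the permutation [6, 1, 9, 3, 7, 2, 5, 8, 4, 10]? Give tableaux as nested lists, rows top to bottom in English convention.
P = [[1, 2, 4, 8, 10], [3, 5], [6, 7], [9]], Q = [[1, 3, 5, 8, 10], [2, 4], [6, 7], [9]]

Insert each entry of the permutation into P by Schensted row insertion, recording in Q the position of each new cell.

Insert 6: appended to row 1. P = [[6]].
Insert 1: 1 bumps 6 from row 1; 6 starts row 2. P = [[1], [6]].
Insert 9: appended to row 1. P = [[1, 9], [6]].
Insert 3: 3 bumps 9 from row 1; 9 appends to row 2. P = [[1, 3], [6, 9]].
Insert 7: appended to row 1. P = [[1, 3, 7], [6, 9]].
Insert 2: 2 bumps 3 from row 1; 3 bumps 6 from row 2; 6 starts row 3. P = [[1, 2, 7], [3, 9], [6]].
Insert 5: 5 bumps 7 from row 1; 7 bumps 9 from row 2; 9 appends to row 3. P = [[1, 2, 5], [3, 7], [6, 9]].
Insert 8: appended to row 1. P = [[1, 2, 5, 8], [3, 7], [6, 9]].
Insert 4: 4 bumps 5 from row 1; 5 bumps 7 from row 2; 7 bumps 9 from row 3; 9 starts row 4. P = [[1, 2, 4, 8], [3, 5], [6, 7], [9]].
Insert 10: appended to row 1. P = [[1, 2, 4, 8, 10], [3, 5], [6, 7], [9]].

So P = [[1, 2, 4, 8, 10], [3, 5], [6, 7], [9]], Q = [[1, 3, 5, 8, 10], [2, 4], [6, 7], [9]].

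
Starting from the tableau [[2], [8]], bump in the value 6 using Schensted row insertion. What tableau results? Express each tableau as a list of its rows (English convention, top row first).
[[2, 6], [8]]

6 is larger than every entry of row 1, so it is appended to row 1. The new tableau is [[2, 6], [8]].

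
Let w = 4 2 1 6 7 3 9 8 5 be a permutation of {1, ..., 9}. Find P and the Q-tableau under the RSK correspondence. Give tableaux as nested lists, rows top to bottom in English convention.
P = [[1, 3, 5, 8], [2, 6, 7], [4, 9]], Q = [[1, 4, 5, 7], [2, 6, 8], [3, 9]]

Insert each entry of the permutation into P by Schensted row insertion, recording in Q the position of each new cell.

Insert 4: appended to row 1. P = [[4]], Q = [[1]].
Insert 2: 2 bumps 4 from row 1; 4 starts row 2. P = [[2], [4]], Q = [[1], [2]].
Insert 1: 1 bumps 2 from row 1; 2 bumps 4 from row 2; 4 starts row 3. P = [[1], [2], [4]], Q = [[1], [2], [3]].
Insert 6: appended to row 1. P = [[1, 6], [2], [4]], Q = [[1, 4], [2], [3]].
Insert 7: appended to row 1. P = [[1, 6, 7], [2], [4]], Q = [[1, 4, 5], [2], [3]].
Insert 3: 3 bumps 6 from row 1; 6 appends to row 2. P = [[1, 3, 7], [2, 6], [4]], Q = [[1, 4, 5], [2, 6], [3]].
Insert 9: appended to row 1. P = [[1, 3, 7, 9], [2, 6], [4]], Q = [[1, 4, 5, 7], [2, 6], [3]].
Insert 8: 8 bumps 9 from row 1; 9 appends to row 2. P = [[1, 3, 7, 8], [2, 6, 9], [4]], Q = [[1, 4, 5, 7], [2, 6, 8], [3]].
Insert 5: 5 bumps 7 from row 1; 7 bumps 9 from row 2; 9 appends to row 3. P = [[1, 3, 5, 8], [2, 6, 7], [4, 9]], Q = [[1, 4, 5, 7], [2, 6, 8], [3, 9]].

So P = [[1, 3, 5, 8], [2, 6, 7], [4, 9]], Q = [[1, 4, 5, 7], [2, 6, 8], [3, 9]].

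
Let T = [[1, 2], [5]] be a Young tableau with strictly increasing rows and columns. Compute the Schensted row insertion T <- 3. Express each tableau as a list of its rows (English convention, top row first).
[[1, 2, 3], [5]]

3 is larger than every entry of row 1, so it is appended to row 1. The new tableau is [[1, 2, 3], [5]].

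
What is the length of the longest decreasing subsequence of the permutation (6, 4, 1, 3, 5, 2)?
4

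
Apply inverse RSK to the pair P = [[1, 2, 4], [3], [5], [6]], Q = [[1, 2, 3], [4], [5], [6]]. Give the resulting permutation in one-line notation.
1 3 6 5 4 2

Reverse RSK: for i = n, n-1, ..., 1, locate i in Q, remove the corresponding corner cell from P, and reverse-bump its entry up through P; the value ejected from row 1 is w(i).

So w = 1 3 6 5 4 2.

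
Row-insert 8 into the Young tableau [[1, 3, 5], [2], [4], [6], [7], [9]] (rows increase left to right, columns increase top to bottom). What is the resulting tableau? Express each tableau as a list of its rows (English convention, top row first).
[[1, 3, 5, 8], [2], [4], [6], [7], [9]]

8 is larger than every entry of row 1, so it is appended to row 1. The new tableau is [[1, 3, 5, 8], [2], [4], [6], [7], [9]].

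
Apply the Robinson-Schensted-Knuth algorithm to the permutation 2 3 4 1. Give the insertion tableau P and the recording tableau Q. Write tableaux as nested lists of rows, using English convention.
Insert each entry of the permutation into P by Schensted row insertion, recording in Q the position of each new cell.

Insert 2: appended to row 1. P = [[2]], Q = [[1]].
Insert 3: appended to row 1. P = [[2, 3]], Q = [[1, 2]].
Insert 4: appended to row 1. P = [[2, 3, 4]], Q = [[1, 2, 3]].
Insert 1: 1 bumps 2 from row 1; 2 starts row 2. P = [[1, 3, 4], [2]], Q = [[1, 2, 3], [4]].

So P = [[1, 3, 4], [2]], Q = [[1, 2, 3], [4]].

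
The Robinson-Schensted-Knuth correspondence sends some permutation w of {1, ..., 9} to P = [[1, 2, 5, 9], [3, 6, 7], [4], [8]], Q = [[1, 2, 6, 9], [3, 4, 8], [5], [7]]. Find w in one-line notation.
Reverse the RSK construction: for i from n down to 1, find the cell of Q containing i, remove the entry at that cell from P, and reverse-bump it up through P; the value ejected from row 1 is w(i).

Step i=9: Q has 9 at row 1, column 4; remove that cell from P, ejecting 9. So w(9) = 9. P is now [[1, 2, 5], [3, 6, 7], [4], [8]].
Step i=8: Q has 8 at row 2, column 3; remove 7 from row 2 of P and reverse-bump: 7 enters row 1 and ejects 5. So w(8) = 5. P is now [[1, 2, 7], [3, 6], [4], [8]].
Step i=7: Q has 7 at row 4, column 1; remove 8 from row 4 of P and reverse-bump: 8 enters row 3 and ejects 4; 4 enters row 2 and ejects 3; 3 enters row 1 and ejects 2. So w(7) = 2. P is now [[1, 3, 7], [4, 6], [8]].
Step i=6: Q has 6 at row 1, column 3; remove that cell from P, ejecting 7. So w(6) = 7. P is now [[1, 3], [4, 6], [8]].
Step i=5: Q has 5 at row 3, column 1; remove 8 from row 3 of P and reverse-bump: 8 enters row 2 and ejects 6; 6 enters row 1 and ejects 3. So w(5) = 3. P is now [[1, 6], [4, 8]].
Step i=4: Q has 4 at row 2, column 2; remove 8 from row 2 of P and reverse-bump: 8 enters row 1 and ejects 6. So w(4) = 6. P is now [[1, 8], [4]].
Step i=3: Q has 3 at row 2, column 1; remove 4 from row 2 of P and reverse-bump: 4 enters row 1 and ejects 1. So w(3) = 1. P is now [[4, 8]].
Step i=2: Q has 2 at row 1, column 2; remove that cell from P, ejecting 8. So w(2) = 8. P is now [[4]].
Step i=1: Q has 1 at row 1, column 1; remove that cell from P, ejecting 4. So w(1) = 4. P is now [].

So w = 4 8 1 6 3 7 2 5 9.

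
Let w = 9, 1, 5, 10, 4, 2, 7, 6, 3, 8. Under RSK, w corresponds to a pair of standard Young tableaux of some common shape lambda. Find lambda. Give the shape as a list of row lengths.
Row-insert each entry into an empty tableau.

After inserting 9: P = [[9]].
After inserting 1: P = [[1], [9]].
After inserting 5: P = [[1, 5], [9]].
After inserting 10: P = [[1, 5, 10], [9]].
After inserting 4: P = [[1, 4, 10], [5], [9]].
After inserting 2: P = [[1, 2, 10], [4], [5], [9]].
After inserting 7: P = [[1, 2, 7], [4, 10], [5], [9]].
After inserting 6: P = [[1, 2, 6], [4, 7], [5, 10], [9]].
After inserting 3: P = [[1, 2, 3], [4, 6], [5, 7], [9, 10]].
After inserting 8: P = [[1, 2, 3, 8], [4, 6], [5, 7], [9, 10]].

The final insertion tableau P = [[1, 2, 3, 8], [4, 6], [5, 7], [9, 10]] has shape [4, 2, 2, 2].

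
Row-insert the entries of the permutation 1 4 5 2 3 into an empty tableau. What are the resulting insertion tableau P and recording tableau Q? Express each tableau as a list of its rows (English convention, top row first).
P = [[1, 2, 3], [4, 5]], Q = [[1, 2, 3], [4, 5]]

Insert each entry of the permutation into P by Schensted row insertion, recording in Q the position of each new cell.

Insert 1: appended to row 1. P = [[1]].
Insert 4: appended to row 1. P = [[1, 4]].
Insert 5: appended to row 1. P = [[1, 4, 5]].
Insert 2: 2 bumps 4 from row 1; 4 starts row 2. P = [[1, 2, 5], [4]].
Insert 3: 3 bumps 5 from row 1; 5 appends to row 2. P = [[1, 2, 3], [4, 5]].

So P = [[1, 2, 3], [4, 5]], Q = [[1, 2, 3], [4, 5]].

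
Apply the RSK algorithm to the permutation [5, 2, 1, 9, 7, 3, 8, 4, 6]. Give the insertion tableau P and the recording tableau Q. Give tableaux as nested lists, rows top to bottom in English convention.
P = [[1, 3, 4, 6], [2, 7, 8], [5, 9]], Q = [[1, 4, 7, 9], [2, 5, 8], [3, 6]]

Insert each entry of the permutation into P by Schensted row insertion, recording in Q the position of each new cell.

Insert 5: appended to row 1. P = [[5]], Q = [[1]].
Insert 2: 2 bumps 5 from row 1; 5 starts row 2. P = [[2], [5]], Q = [[1], [2]].
Insert 1: 1 bumps 2 from row 1; 2 bumps 5 from row 2; 5 starts row 3. P = [[1], [2], [5]], Q = [[1], [2], [3]].
Insert 9: appended to row 1. P = [[1, 9], [2], [5]], Q = [[1, 4], [2], [3]].
Insert 7: 7 bumps 9 from row 1; 9 appends to row 2. P = [[1, 7], [2, 9], [5]], Q = [[1, 4], [2, 5], [3]].
Insert 3: 3 bumps 7 from row 1; 7 bumps 9 from row 2; 9 appends to row 3. P = [[1, 3], [2, 7], [5, 9]], Q = [[1, 4], [2, 5], [3, 6]].
Insert 8: appended to row 1. P = [[1, 3, 8], [2, 7], [5, 9]], Q = [[1, 4, 7], [2, 5], [3, 6]].
Insert 4: 4 bumps 8 from row 1; 8 appends to row 2. P = [[1, 3, 4], [2, 7, 8], [5, 9]], Q = [[1, 4, 7], [2, 5, 8], [3, 6]].
Insert 6: appended to row 1. P = [[1, 3, 4, 6], [2, 7, 8], [5, 9]], Q = [[1, 4, 7, 9], [2, 5, 8], [3, 6]].

So P = [[1, 3, 4, 6], [2, 7, 8], [5, 9]], Q = [[1, 4, 7, 9], [2, 5, 8], [3, 6]].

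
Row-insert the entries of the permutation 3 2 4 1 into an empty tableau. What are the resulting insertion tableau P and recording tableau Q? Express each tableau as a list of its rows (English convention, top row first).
P = [[1, 4], [2], [3]], Q = [[1, 3], [2], [4]]

Insert each entry of the permutation into P by Schensted row insertion, recording in Q the position of each new cell.

After inserting 3: P = [[3]].
After inserting 2: P = [[2], [3]].
After inserting 4: P = [[2, 4], [3]].
After inserting 1: P = [[1, 4], [2], [3]].

So P = [[1, 4], [2], [3]], Q = [[1, 3], [2], [4]].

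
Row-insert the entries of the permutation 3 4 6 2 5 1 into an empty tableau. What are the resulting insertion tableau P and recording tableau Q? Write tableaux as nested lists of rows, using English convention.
Insert each entry of the permutation into P by Schensted row insertion, recording in Q the position of each new cell.

Insert 3: appended to row 1. P = [[3]].
Insert 4: appended to row 1. P = [[3, 4]].
Insert 6: appended to row 1. P = [[3, 4, 6]].
Insert 2: 2 bumps 3 from row 1; 3 starts row 2. P = [[2, 4, 6], [3]].
Insert 5: 5 bumps 6 from row 1; 6 appends to row 2. P = [[2, 4, 5], [3, 6]].
Insert 1: 1 bumps 2 from row 1; 2 bumps 3 from row 2; 3 starts row 3. P = [[1, 4, 5], [2, 6], [3]].

So P = [[1, 4, 5], [2, 6], [3]], Q = [[1, 2, 3], [4, 5], [6]].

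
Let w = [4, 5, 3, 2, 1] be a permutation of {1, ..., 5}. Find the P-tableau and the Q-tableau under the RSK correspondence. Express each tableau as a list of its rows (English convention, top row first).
P = [[1, 5], [2], [3], [4]], Q = [[1, 2], [3], [4], [5]]

Insert each entry of the permutation into P by Schensted row insertion, recording in Q the position of each new cell.

After inserting 4: P = [[4]].
After inserting 5: P = [[4, 5]].
After inserting 3: P = [[3, 5], [4]].
After inserting 2: P = [[2, 5], [3], [4]].
After inserting 1: P = [[1, 5], [2], [3], [4]].

So P = [[1, 5], [2], [3], [4]], Q = [[1, 2], [3], [4], [5]].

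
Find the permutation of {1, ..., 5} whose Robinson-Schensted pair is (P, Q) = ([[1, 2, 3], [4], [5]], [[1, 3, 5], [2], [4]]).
Reverse the RSK construction: for i from n down to 1, find the cell of Q containing i, remove the entry at that cell from P, and reverse-bump it up through P; the value ejected from row 1 is w(i).

Step i=5: Q has 5 at row 1, column 3; remove that cell from P, ejecting 3. So w(5) = 3. P is now [[1, 2], [4], [5]].
Step i=4: Q has 4 at row 3, column 1; remove 5 from row 3 of P and reverse-bump: 5 enters row 2 and ejects 4; 4 enters row 1 and ejects 2. So w(4) = 2. P is now [[1, 4], [5]].
Step i=3: Q has 3 at row 1, column 2; remove that cell from P, ejecting 4. So w(3) = 4. P is now [[1], [5]].
Step i=2: Q has 2 at row 2, column 1; remove 5 from row 2 of P and reverse-bump: 5 enters row 1 and ejects 1. So w(2) = 1. P is now [[5]].
Step i=1: Q has 1 at row 1, column 1; remove that cell from P, ejecting 5. So w(1) = 5. P is now [].

So w = 5 1 4 2 3.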